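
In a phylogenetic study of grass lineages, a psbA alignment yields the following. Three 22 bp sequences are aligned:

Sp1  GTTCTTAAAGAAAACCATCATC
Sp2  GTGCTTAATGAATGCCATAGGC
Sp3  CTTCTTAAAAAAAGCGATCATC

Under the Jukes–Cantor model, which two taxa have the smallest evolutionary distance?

Sp1 and Sp3

Sp1–Sp2: 7/22 differ, p = 0.318, d = 0.414.
Sp1–Sp3: 4/22 differ, p = 0.182, d = 0.208.
Sp2–Sp3: 9/22 differ, p = 0.409, d = 0.591.
The smallest distance is between Sp1 and Sp3.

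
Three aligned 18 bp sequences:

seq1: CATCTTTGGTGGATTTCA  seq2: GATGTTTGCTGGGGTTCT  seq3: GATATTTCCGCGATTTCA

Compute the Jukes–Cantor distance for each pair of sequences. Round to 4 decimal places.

seq1–seq2: 6/18 sites differ → p ≈ 0.333333, d = −0.75 ln(1 − 0.444444) = 0.440839 ≈ 0.4408.
seq1–seq3: 6/18 sites differ → p ≈ 0.333333, d = −0.75 ln(1 − 0.444444) = 0.440839 ≈ 0.4408.
seq2–seq3: 7/18 sites differ → p ≈ 0.388889, d = −0.75 ln(1 − 0.518519) = 0.548166 ≈ 0.5482.

d(seq1,seq2) = 0.4408, d(seq1,seq3) = 0.4408, d(seq2,seq3) = 0.5482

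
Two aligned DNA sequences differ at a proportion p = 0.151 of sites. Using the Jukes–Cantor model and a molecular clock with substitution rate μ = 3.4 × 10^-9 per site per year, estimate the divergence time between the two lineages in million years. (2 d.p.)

24.80

d = −(3/4) ln(1 − 4p/3) = −0.75 ln(1 − 0.201333) = −0.75 ln(0.798667)
  = −0.75 × (-0.224811) = 0.168608 substitutions/site.
Under a molecular clock d = 2μt, so t = d/(2μ) = 0.168608 / (2 × 3.4 × 10^-9) = 24.80 million years.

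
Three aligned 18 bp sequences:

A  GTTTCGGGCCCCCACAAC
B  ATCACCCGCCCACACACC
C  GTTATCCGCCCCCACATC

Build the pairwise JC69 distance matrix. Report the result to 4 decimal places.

d(A,B) = 0.5482, d(A,C) = 0.3470, d(B,C) = 0.3470

A–B: 7/18 sites differ → p ≈ 0.388889, d = −0.75 ln(1 − 0.518519) = 0.548166 ≈ 0.5482.
A–C: 5/18 sites differ → p ≈ 0.277778, d = −0.75 ln(1 − 0.370371) = 0.346968 ≈ 0.3470.
B–C: 5/18 sites differ → p ≈ 0.277778, d = −0.75 ln(1 − 0.370371) = 0.346968 ≈ 0.3470.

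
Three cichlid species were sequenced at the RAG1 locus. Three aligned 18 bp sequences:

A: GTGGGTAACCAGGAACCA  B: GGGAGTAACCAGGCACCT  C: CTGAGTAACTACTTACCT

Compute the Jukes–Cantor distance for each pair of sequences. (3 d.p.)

d(A,B) = 0.264, d(A,C) = 0.548, d(B,C) = 0.441

A–B: 4/18 sites differ → p ≈ 0.222222, d = −0.75 ln(1 − 0.296296) = 0.263548 ≈ 0.264.
A–C: 7/18 sites differ → p ≈ 0.388889, d = −0.75 ln(1 − 0.518519) = 0.548166 ≈ 0.548.
B–C: 6/18 sites differ → p ≈ 0.333333, d = −0.75 ln(1 − 0.444444) = 0.440839 ≈ 0.441.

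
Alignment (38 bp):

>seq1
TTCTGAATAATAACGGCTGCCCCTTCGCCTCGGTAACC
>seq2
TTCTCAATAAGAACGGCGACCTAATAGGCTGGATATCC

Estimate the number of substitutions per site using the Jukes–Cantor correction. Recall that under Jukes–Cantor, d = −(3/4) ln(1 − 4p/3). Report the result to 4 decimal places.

The sequences differ at 12 of 38 sites, so p = 12/38 ≈ 0.315789.
d = −(3/4) ln(1 − 4p/3) = −0.75 ln(1 − 0.421052) = −0.75 ln(0.578948)
  = −0.75 × (-0.546543) = 0.409907 substitutions/site.

0.4099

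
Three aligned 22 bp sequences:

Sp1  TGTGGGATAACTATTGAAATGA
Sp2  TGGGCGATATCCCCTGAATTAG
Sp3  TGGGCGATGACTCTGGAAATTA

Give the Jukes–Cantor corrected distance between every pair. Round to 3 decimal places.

Sp1–Sp2: 9/22 sites differ → p ≈ 0.409091, d = −0.75 ln(1 − 0.545455) = 0.591344 ≈ 0.591.
Sp1–Sp3: 6/22 sites differ → p ≈ 0.272727, d = −0.75 ln(1 − 0.363636) = 0.338988 ≈ 0.339.
Sp2–Sp3: 8/22 sites differ → p ≈ 0.363636, d = −0.75 ln(1 − 0.484848) = 0.497470 ≈ 0.497.

d(Sp1,Sp2) = 0.591, d(Sp1,Sp3) = 0.339, d(Sp2,Sp3) = 0.497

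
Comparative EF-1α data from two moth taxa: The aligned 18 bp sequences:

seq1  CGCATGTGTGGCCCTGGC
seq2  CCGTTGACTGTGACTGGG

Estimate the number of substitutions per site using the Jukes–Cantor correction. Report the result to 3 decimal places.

The sequences differ at 9 of 18 sites (2, 3, 4, 7, 8, 11, 12, 13, 18), so p = 9/18 = 0.5.
d = −(3/4) ln(1 − 4p/3) = −0.75 ln(1 − 0.666667) = −0.75 ln(0.333333)
  = −0.75 × (-1.098613) = 0.823960 substitutions/site.

0.824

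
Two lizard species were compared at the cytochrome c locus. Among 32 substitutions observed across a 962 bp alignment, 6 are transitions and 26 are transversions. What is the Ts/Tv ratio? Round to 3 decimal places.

R = 6/26 = 0.230769… ≈ 0.231 (to 3 d.p.).

0.231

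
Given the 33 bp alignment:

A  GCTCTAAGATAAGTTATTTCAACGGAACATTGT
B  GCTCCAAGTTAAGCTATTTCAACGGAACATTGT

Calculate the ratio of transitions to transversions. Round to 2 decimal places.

Transitions are A↔G and C↔T; transversions are all other mismatches.
Transitions: 2. Transversions: 1.
R = 2/1 = 2.00.

2.00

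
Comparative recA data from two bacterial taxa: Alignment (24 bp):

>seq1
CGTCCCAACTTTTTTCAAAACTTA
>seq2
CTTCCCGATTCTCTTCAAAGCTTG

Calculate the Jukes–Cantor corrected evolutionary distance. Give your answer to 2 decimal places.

The sequences differ at 7 of 24 sites (2, 7, 9, 11, 13, 20, 24), so p = 7/24 ≈ 0.291667.
d = −(3/4) ln(1 − 4p/3) = −0.75 ln(1 − 0.388889) = −0.75 ln(0.611111)
  = −0.75 × (-0.492477) = 0.369358 substitutions/site.

0.37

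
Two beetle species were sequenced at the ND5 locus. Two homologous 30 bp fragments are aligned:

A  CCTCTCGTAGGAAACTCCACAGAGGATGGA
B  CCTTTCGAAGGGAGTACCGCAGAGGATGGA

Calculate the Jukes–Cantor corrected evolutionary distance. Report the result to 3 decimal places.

0.280

The sequences differ at 7 of 30 sites (4, 8, 12, 14, 15, 16, 19), so p = 7/30 ≈ 0.233333.
d = −(3/4) ln(1 − 4p/3) = −0.75 ln(1 − 0.311111) = −0.75 ln(0.688889)
  = −0.75 × (-0.372675) = 0.279506 substitutions/site.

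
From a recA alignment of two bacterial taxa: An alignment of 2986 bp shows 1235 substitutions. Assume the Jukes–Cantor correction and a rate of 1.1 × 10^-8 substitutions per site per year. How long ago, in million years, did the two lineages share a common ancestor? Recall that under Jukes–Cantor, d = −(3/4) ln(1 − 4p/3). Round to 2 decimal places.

27.33

p = 1235/2986 ≈ 0.413597.
d = −(3/4) ln(1 − 4p/3) = −0.75 ln(1 − 0.551463) = −0.75 ln(0.448537)
  = −0.75 × (-0.801764) = 0.601323 substitutions/site.
Under a molecular clock d = 2μt, so t = d/(2μ) = 0.601323 / (2 × 1.1 × 10^-8) = 27.33 million years.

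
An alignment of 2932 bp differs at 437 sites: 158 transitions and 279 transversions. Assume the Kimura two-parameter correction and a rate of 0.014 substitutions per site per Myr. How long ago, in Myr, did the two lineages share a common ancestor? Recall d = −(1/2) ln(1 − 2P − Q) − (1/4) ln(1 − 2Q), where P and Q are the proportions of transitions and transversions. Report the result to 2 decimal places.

P = 158/2932 ≈ 0.053888 and Q = 279/2932 ≈ 0.095157.
Under the Kimura two-parameter model, d = −½ ln(1 − 2P − Q) − ¼ ln(1 − 2Q).
1 − 2P − Q = 0.797067, giving −½ ln(0.797067) = 0.113408.
1 − 2Q = 0.809686, giving −¼ ln(0.809686) = 0.052777.
d = 0.113408 + 0.052777 = 0.166185.
Under a molecular clock d = 2μt, so t = d/(2μ) = 0.166185 / (2 × 0.014) = 5.94 Myr.

5.94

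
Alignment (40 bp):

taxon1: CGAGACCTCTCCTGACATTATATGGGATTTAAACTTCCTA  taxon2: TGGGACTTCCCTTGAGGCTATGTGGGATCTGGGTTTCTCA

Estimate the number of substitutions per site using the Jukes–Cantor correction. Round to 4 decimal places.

0.5716

The sequences differ at 16 of 40 sites, so p = 16/40 = 0.4.
d = −(3/4) ln(1 − 4p/3) = −0.75 ln(1 − 0.533333) = −0.75 ln(0.466667)
  = −0.75 × (-0.762139) = 0.571604 substitutions/site.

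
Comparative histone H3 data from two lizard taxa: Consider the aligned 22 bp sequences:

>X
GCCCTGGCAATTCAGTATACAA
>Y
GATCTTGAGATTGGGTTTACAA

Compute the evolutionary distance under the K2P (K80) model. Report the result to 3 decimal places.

Of 22 sites, 3 differences are transitions and 5 are transversions, so P = 3/22 ≈ 0.136364 and Q = 5/22 ≈ 0.227273.
Under the Kimura two-parameter model, d = −½ ln(1 − 2P − Q) − ¼ ln(1 − 2Q).
1 − 2P − Q = 0.499999, giving −½ ln(0.499999) = 0.346575.
1 − 2Q = 0.545454, giving −¼ ln(0.545454) = 0.151534.
d = 0.346575 + 0.151534 = 0.498109.

0.498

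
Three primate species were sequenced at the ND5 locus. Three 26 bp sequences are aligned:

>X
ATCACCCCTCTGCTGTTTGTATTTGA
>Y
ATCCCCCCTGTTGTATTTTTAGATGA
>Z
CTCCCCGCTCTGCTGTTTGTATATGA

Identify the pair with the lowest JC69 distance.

X–Y: 8/26 differ, p = 0.308, d = 0.396.
X–Z: 4/26 differ, p = 0.154, d = 0.172.
Y–Z: 8/26 differ, p = 0.308, d = 0.396.
The smallest distance is between X and Z.

X and Z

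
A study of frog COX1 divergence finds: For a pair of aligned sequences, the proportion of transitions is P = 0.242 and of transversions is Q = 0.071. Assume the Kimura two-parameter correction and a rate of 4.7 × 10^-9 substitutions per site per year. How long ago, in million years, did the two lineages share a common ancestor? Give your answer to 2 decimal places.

Under the Kimura two-parameter model, d = −½ ln(1 − 2P − Q) − ¼ ln(1 − 2Q).
1 − 2P − Q = 0.445, giving −½ ln(0.445) = 0.404840.
1 − 2Q = 0.858, giving −¼ ln(0.858) = 0.038288.
d = 0.404840 + 0.038288 = 0.443128.
Under a molecular clock d = 2μt, so t = d/(2μ) = 0.443128 / (2 × 4.7 × 10^-9) = 47.14 million years.

47.14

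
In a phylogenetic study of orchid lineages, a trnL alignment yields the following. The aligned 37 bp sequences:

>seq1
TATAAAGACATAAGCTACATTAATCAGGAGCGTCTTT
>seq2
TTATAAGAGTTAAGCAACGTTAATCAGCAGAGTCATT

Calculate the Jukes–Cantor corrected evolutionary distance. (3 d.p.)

The sequences differ at 10 of 37 sites (2, 3, 4, 9, 10, 16, 19, 28, 31, 35), so p = 10/37 ≈ 0.27027.
d = −(3/4) ln(1 − 4p/3) = −0.75 ln(1 − 0.36036) = −0.75 ln(0.63964)
  = −0.75 × (-0.446850) = 0.335138 substitutions/site.

0.335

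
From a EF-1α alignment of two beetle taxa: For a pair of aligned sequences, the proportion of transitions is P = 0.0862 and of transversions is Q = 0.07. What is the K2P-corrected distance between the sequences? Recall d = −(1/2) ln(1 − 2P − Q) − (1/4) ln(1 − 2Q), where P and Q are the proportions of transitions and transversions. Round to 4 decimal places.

0.1765

Under the Kimura two-parameter model, d = −½ ln(1 − 2P − Q) − ¼ ln(1 − 2Q).
1 − 2P − Q = 0.7576, giving −½ ln(0.7576) = 0.138800.
1 − 2Q = 0.86, giving −¼ ln(0.86) = 0.037706.
d = 0.138800 + 0.037706 = 0.176506.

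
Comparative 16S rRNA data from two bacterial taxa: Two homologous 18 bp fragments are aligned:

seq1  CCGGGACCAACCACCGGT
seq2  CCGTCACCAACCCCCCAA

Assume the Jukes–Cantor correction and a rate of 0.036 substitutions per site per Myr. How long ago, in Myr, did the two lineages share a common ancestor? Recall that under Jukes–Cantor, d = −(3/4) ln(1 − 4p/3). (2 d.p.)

6.12

The sequences differ at 6 of 18 sites (4, 5, 13, 16, 17, 18), so p = 6/18 ≈ 0.333333.
d = −(3/4) ln(1 − 4p/3) = −0.75 ln(1 − 0.444444) = −0.75 ln(0.555556)
  = −0.75 × (-0.587786) = 0.440840 substitutions/site.
Under a molecular clock d = 2μt, so t = d/(2μ) = 0.440840 / (2 × 0.036) = 6.12 Myr.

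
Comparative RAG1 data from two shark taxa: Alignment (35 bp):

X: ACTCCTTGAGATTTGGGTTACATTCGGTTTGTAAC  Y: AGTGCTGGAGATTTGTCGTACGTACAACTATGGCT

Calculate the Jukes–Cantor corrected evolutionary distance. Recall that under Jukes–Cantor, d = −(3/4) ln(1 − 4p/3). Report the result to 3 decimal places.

0.782

The sequences differ at 17 of 35 sites, so p = 17/35 ≈ 0.485714.
d = −(3/4) ln(1 − 4p/3) = −0.75 ln(1 − 0.647619) = −0.75 ln(0.352381)
  = −0.75 × (-1.043042) = 0.782282 substitutions/site.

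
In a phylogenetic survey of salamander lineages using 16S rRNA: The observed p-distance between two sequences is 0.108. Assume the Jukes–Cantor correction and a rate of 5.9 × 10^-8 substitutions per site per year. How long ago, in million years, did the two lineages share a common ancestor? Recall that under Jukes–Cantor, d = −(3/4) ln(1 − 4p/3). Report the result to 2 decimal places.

0.99

d = −(3/4) ln(1 − 4p/3) = −0.75 ln(1 − 0.144) = −0.75 ln(0.856)
  = −0.75 × (-0.155485) = 0.116614 substitutions/site.
Under a molecular clock d = 2μt, so t = d/(2μ) = 0.116614 / (2 × 5.9 × 10^-8) = 0.99 million years.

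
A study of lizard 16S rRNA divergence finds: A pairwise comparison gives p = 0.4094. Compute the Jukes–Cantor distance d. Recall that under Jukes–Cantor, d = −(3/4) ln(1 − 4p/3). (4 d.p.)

0.5920

d = −(3/4) ln(1 − 4p/3) = −0.75 ln(1 − 0.545867) = −0.75 ln(0.454133)
  = −0.75 × (-0.789365) = 0.592024 substitutions/site.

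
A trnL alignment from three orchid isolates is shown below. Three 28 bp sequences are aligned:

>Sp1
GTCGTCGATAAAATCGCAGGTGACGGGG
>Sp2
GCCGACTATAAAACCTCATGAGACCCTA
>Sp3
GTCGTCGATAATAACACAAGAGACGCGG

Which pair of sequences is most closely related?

Sp1–Sp2: 11/28 differ, p = 0.393, d = 0.556.
Sp1–Sp3: 6/28 differ, p = 0.214, d = 0.252.
Sp2–Sp3: 10/28 differ, p = 0.357, d = 0.485.
The smallest distance is between Sp1 and Sp3.

Sp1 and Sp3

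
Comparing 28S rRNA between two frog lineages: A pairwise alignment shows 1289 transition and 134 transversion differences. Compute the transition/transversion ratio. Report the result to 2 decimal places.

R = 1289/134 = 9.619402… ≈ 9.62 (to 2 d.p.).

9.62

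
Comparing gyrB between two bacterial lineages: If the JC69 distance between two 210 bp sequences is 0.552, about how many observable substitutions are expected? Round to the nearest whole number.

82

Invert JC69: p = (3/4)(1 − e^(−4d/3)) = 0.75 × (1 − e^(-0.736)) = 0.75 × (1 − 0.479026) = 0.390731.
Expected differing sites = pL ≈ 0.390731 × 210 = 82.05351 ≈ 82.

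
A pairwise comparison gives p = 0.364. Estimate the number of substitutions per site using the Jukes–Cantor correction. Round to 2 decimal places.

0.50

d = −(3/4) ln(1 − 4p/3) = −0.75 ln(1 − 0.485333) = −0.75 ln(0.514667)
  = −0.75 × (-0.664235) = 0.498176 substitutions/site.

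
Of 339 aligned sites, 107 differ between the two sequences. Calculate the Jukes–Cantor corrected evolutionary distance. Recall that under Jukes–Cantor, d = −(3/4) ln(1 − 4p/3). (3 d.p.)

p = 107/339 ≈ 0.315634.
d = −(3/4) ln(1 − 4p/3) = −0.75 ln(1 − 0.420845) = −0.75 ln(0.579155)
  = −0.75 × (-0.546185) = 0.409639 substitutions/site.

0.410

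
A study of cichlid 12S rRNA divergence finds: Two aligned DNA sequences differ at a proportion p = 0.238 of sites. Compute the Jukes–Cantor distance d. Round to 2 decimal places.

d = −(3/4) ln(1 − 4p/3) = −0.75 ln(1 − 0.317333) = −0.75 ln(0.682667)
  = −0.75 × (-0.381748) = 0.286311 substitutions/site.

0.29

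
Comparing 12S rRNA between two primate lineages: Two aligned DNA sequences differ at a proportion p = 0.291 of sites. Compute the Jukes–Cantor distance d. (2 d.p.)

d = −(3/4) ln(1 − 4p/3) = −0.75 ln(1 − 0.388) = −0.75 ln(0.612)
  = −0.75 × (-0.491023) = 0.368267 substitutions/site.

0.37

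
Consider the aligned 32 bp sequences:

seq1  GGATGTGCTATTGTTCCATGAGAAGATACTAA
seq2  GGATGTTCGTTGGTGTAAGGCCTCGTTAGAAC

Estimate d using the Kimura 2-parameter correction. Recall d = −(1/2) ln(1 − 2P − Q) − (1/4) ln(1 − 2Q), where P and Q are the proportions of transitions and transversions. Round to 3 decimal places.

Of 32 sites, 1 differences are transitions and 15 are transversions, so P = 1/32 = 0.03125 and Q = 15/32 = 0.46875.
Under the Kimura two-parameter model, d = −½ ln(1 − 2P − Q) − ¼ ln(1 − 2Q).
1 − 2P − Q = 0.46875, giving −½ ln(0.46875) = 0.378843.
1 − 2Q = 0.0625, giving −¼ ln(0.0625) = 0.693147.
d = 0.378843 + 0.693147 = 1.071990.

1.072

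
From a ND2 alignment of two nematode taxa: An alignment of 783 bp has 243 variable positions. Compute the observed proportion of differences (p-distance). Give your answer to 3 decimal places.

0.310

p = 243/783 = 0.310344… ≈ 0.310 (to 3 d.p.).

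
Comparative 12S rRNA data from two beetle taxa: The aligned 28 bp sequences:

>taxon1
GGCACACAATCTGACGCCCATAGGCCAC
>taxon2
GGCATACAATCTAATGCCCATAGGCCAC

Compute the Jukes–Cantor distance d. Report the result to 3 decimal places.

0.116

The sequences differ at 3 of 28 sites (5, 13, 15), so p = 3/28 ≈ 0.107143.
d = −(3/4) ln(1 − 4p/3) = −0.75 ln(1 − 0.142857) = −0.75 ln(0.857143)
  = −0.75 × (-0.154151) = 0.115613 substitutions/site.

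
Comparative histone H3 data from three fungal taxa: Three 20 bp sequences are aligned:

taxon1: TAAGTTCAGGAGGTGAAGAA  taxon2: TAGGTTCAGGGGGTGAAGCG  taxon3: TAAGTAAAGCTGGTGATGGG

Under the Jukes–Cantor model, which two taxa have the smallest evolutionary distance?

taxon1–taxon2: 4/20 differ, p = 0.200, d = 0.233.
taxon1–taxon3: 7/20 differ, p = 0.350, d = 0.471.
taxon2–taxon3: 7/20 differ, p = 0.350, d = 0.471.
The smallest distance is between taxon1 and taxon2.

taxon1 and taxon2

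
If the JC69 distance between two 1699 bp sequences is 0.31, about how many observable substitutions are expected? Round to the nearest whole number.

Invert JC69: p = (3/4)(1 − e^(−4d/3)) = 0.75 × (1 − e^(-0.413333)) = 0.75 × (1 − 0.661442) = 0.253919.
Expected differing sites = pL ≈ 0.253919 × 1699 = 431.408381 ≈ 431.

431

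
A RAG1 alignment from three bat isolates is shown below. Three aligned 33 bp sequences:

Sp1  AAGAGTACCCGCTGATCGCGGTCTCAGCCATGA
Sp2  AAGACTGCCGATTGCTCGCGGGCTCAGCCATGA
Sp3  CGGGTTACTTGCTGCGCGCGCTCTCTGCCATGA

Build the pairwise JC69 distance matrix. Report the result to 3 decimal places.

d(Sp1,Sp2) = 0.249, d(Sp1,Sp3) = 0.388, d(Sp2,Sp3) = 0.559

Sp1–Sp2: 7/33 sites differ → p ≈ 0.212121, d = −0.75 ln(1 − 0.282828) = 0.249330 ≈ 0.249.
Sp1–Sp3: 10/33 sites differ → p ≈ 0.30303, d = −0.75 ln(1 − 0.40404) = 0.388186 ≈ 0.388.
Sp2–Sp3: 13/33 sites differ → p ≈ 0.393939, d = −0.75 ln(1 − 0.525252) = 0.558728 ≈ 0.559.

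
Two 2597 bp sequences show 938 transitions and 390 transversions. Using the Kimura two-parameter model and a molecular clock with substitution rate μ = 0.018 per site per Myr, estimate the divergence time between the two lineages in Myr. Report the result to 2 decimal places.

P = 938/2597 ≈ 0.361186 and Q = 390/2597 ≈ 0.150173.
Under the Kimura two-parameter model, d = −½ ln(1 − 2P − Q) − ¼ ln(1 − 2Q).
1 − 2P − Q = 0.127455, giving −½ ln(0.127455) = 1.029996.
1 − 2Q = 0.699654, giving −¼ ln(0.699654) = 0.089292.
d = 1.029996 + 0.089292 = 1.119288.
Under a molecular clock d = 2μt, so t = d/(2μ) = 1.119288 / (2 × 0.018) = 31.09 Myr.

31.09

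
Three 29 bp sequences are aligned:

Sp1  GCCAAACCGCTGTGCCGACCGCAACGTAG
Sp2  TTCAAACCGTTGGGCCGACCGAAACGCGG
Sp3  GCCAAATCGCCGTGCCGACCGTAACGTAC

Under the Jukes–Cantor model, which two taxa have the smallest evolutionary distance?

Sp1 and Sp3

Sp1–Sp2: 7/29 differ, p = 0.241, d = 0.291.
Sp1–Sp3: 4/29 differ, p = 0.138, d = 0.152.
Sp2–Sp3: 10/29 differ, p = 0.345, d = 0.462.
The smallest distance is between Sp1 and Sp3.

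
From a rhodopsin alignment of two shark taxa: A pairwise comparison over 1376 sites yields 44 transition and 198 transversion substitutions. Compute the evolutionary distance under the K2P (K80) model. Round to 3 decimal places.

0.201

P = 44/1376 ≈ 0.031977 and Q = 198/1376 ≈ 0.143895.
Under the Kimura two-parameter model, d = −½ ln(1 − 2P − Q) − ¼ ln(1 − 2Q).
1 − 2P − Q = 0.792151, giving −½ ln(0.792151) = 0.116502.
1 − 2Q = 0.71221, giving −¼ ln(0.71221) = 0.084846.
d = 0.116502 + 0.084846 = 0.201348.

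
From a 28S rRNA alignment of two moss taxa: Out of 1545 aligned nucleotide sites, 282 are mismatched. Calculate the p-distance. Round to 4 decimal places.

p = 282/1545 = 0.182524… ≈ 0.1825 (to 4 d.p.).

0.1825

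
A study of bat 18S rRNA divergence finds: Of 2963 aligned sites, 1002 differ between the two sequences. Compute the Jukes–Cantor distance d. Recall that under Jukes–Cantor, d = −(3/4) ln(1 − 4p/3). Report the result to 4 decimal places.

0.4496

p = 1002/2963 ≈ 0.338171.
d = −(3/4) ln(1 − 4p/3) = −0.75 ln(1 − 0.450895) = −0.75 ln(0.549105)
  = −0.75 × (-0.599466) = 0.449600 substitutions/site.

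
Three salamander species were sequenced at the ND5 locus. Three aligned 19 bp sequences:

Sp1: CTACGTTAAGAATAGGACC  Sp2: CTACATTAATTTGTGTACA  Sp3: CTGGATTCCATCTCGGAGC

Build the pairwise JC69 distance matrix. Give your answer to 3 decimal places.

Sp1–Sp2: 8/19 sites differ → p ≈ 0.421053, d = −0.75 ln(1 − 0.561404) = 0.618132 ≈ 0.618.
Sp1–Sp3: 10/19 sites differ → p ≈ 0.526316, d = −0.75 ln(1 − 0.701755) = 0.907380 ≈ 0.907.
Sp2–Sp3: 11/19 sites differ → p ≈ 0.578947, d = −0.75 ln(1 − 0.771929) = 1.108574 ≈ 1.109.

d(Sp1,Sp2) = 0.618, d(Sp1,Sp3) = 0.907, d(Sp2,Sp3) = 1.109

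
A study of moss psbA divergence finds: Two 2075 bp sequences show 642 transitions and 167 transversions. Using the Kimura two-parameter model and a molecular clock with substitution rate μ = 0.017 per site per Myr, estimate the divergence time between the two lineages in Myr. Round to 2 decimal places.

P = 642/2075 ≈ 0.309398 and Q = 167/2075 ≈ 0.080482.
Under the Kimura two-parameter model, d = −½ ln(1 − 2P − Q) − ¼ ln(1 − 2Q).
1 − 2P − Q = 0.300722, giving −½ ln(0.300722) = 0.600785.
1 − 2Q = 0.839036, giving −¼ ln(0.839036) = 0.043875.
d = 0.600785 + 0.043875 = 0.644660.
Under a molecular clock d = 2μt, so t = d/(2μ) = 0.644660 / (2 × 0.017) = 18.96 Myr.

18.96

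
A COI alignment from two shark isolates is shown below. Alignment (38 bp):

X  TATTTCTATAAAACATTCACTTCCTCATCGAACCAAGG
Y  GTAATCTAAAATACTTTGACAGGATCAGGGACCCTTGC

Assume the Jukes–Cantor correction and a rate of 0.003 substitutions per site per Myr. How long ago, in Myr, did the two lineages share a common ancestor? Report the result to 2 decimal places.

124.82

The sequences differ at 18 of 38 sites, so p = 18/38 ≈ 0.473684.
d = −(3/4) ln(1 − 4p/3) = −0.75 ln(1 − 0.631579) = −0.75 ln(0.368421)
  = −0.75 × (-0.998529) = 0.748897 substitutions/site.
Under a molecular clock d = 2μt, so t = d/(2μ) = 0.748897 / (2 × 0.003) = 124.82 Myr.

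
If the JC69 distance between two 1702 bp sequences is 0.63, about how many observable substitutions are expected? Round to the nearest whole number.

Invert JC69: p = (3/4)(1 − e^(−4d/3)) = 0.75 × (1 − e^(-0.84)) = 0.75 × (1 − 0.431711) = 0.426217.
Expected differing sites = pL ≈ 0.426217 × 1702 = 725.421334 ≈ 725.

725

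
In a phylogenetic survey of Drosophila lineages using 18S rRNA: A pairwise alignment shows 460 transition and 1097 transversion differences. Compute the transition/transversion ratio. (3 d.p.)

R = 460/1097 = 0.419325… ≈ 0.419 (to 3 d.p.).

0.419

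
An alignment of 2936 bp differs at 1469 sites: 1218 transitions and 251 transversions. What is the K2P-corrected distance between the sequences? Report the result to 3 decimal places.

1.281

P = 1218/2936 ≈ 0.41485 and Q = 251/2936 ≈ 0.08549.
Under the Kimura two-parameter model, d = −½ ln(1 − 2P − Q) − ¼ ln(1 − 2Q).
1 − 2P − Q = 0.08481, giving −½ ln(0.08481) = 1.233671.
1 − 2Q = 0.82902, giving −¼ ln(0.82902) = 0.046878.
d = 1.233671 + 0.046878 = 1.280549.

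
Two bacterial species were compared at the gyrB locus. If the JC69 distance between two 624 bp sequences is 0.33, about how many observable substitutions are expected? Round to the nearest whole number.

167

Invert JC69: p = (3/4)(1 − e^(−4d/3)) = 0.75 × (1 − e^(-0.44)) = 0.75 × (1 − 0.644036) = 0.266973.
Expected differing sites = pL ≈ 0.266973 × 624 = 166.591152 ≈ 167.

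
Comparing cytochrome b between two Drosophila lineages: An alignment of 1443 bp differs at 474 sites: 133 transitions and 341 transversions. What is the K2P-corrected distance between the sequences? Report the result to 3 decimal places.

0.433

P = 133/1443 ≈ 0.092169 and Q = 341/1443 ≈ 0.236313.
Under the Kimura two-parameter model, d = −½ ln(1 − 2P − Q) − ¼ ln(1 − 2Q).
1 − 2P − Q = 0.579349, giving −½ ln(0.579349) = 0.272925.
1 − 2Q = 0.527374, giving −¼ ln(0.527374) = 0.159961.
d = 0.272925 + 0.159961 = 0.432886.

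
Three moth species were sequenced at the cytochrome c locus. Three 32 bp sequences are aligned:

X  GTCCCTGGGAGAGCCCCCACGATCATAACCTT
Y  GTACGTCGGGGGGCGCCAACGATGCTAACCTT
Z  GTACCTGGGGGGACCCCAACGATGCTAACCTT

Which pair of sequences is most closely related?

Y and Z

X–Y: 9/32 differ, p = 0.281, d = 0.353.
X–Z: 7/32 differ, p = 0.219, d = 0.259.
Y–Z: 4/32 differ, p = 0.125, d = 0.137.
The smallest distance is between Y and Z.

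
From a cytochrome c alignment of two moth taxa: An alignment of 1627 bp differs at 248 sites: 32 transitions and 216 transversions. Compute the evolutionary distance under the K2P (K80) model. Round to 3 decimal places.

P = 32/1627 ≈ 0.019668 and Q = 216/1627 ≈ 0.13276.
Under the Kimura two-parameter model, d = −½ ln(1 − 2P − Q) − ¼ ln(1 − 2Q).
1 − 2P − Q = 0.827904, giving −½ ln(0.827904) = 0.094429.
1 − 2Q = 0.73448, giving −¼ ln(0.73448) = 0.077148.
d = 0.094429 + 0.077148 = 0.171577.

0.172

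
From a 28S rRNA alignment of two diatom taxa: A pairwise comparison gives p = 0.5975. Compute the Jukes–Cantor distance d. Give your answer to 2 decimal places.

1.19

d = −(3/4) ln(1 − 4p/3) = −0.75 ln(1 − 0.796667) = −0.75 ln(0.203333)
  = −0.75 × (-1.592910) = 1.194683 substitutions/site.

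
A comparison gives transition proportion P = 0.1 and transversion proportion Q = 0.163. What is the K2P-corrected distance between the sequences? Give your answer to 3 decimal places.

Under the Kimura two-parameter model, d = −½ ln(1 − 2P − Q) − ¼ ln(1 − 2Q).
1 − 2P − Q = 0.637, giving −½ ln(0.637) = 0.225493.
1 − 2Q = 0.674, giving −¼ ln(0.674) = 0.098631.
d = 0.225493 + 0.098631 = 0.324124.

0.324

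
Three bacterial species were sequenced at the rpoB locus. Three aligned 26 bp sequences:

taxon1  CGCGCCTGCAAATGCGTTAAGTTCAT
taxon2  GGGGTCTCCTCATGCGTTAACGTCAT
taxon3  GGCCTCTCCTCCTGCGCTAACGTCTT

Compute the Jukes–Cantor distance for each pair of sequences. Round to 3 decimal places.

taxon1–taxon2: 8/26 sites differ → p ≈ 0.307692, d = −0.75 ln(1 − 0.410256) = 0.396050 ≈ 0.396.
taxon1–taxon3: 11/26 sites differ → p ≈ 0.423077, d = −0.75 ln(1 − 0.564103) = 0.622762 ≈ 0.623.
taxon2–taxon3: 5/26 sites differ → p ≈ 0.192308, d = −0.75 ln(1 − 0.256411) = 0.222200 ≈ 0.222.

d(taxon1,taxon2) = 0.396, d(taxon1,taxon3) = 0.623, d(taxon2,taxon3) = 0.222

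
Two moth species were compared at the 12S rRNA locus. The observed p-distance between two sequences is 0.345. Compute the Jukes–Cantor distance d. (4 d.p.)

0.4621

d = −(3/4) ln(1 − 4p/3) = −0.75 ln(1 − 0.46) = −0.75 ln(0.54)
  = −0.75 × (-0.616186) = 0.462140 substitutions/site.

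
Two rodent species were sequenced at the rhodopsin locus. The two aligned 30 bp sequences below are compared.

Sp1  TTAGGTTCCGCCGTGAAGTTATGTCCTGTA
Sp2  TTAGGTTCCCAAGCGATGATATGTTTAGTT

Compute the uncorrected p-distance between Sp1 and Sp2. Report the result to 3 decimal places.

The sequences differ at 10 of 30 positions (sites 10, 11, 12, 14, 17, 19, 25, 26, 27, 30).
p = 10/30 = 0.333333… ≈ 0.333 (to 3 d.p.).

0.333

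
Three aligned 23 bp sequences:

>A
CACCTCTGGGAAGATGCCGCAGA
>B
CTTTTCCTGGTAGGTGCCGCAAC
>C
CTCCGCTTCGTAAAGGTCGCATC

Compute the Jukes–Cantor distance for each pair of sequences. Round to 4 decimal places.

A–B: 9/23 sites differ → p ≈ 0.391304, d = −0.75 ln(1 − 0.521739) = 0.553199 ≈ 0.5532.
A–C: 10/23 sites differ → p ≈ 0.434783, d = −0.75 ln(1 − 0.579711) = 0.650110 ≈ 0.6501.
B–C: 10/23 sites differ → p ≈ 0.434783, d = −0.75 ln(1 − 0.579711) = 0.650110 ≈ 0.6501.

d(A,B) = 0.5532, d(A,C) = 0.6501, d(B,C) = 0.6501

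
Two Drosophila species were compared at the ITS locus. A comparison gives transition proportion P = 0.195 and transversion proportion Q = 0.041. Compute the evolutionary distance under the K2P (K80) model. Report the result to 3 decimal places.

Under the Kimura two-parameter model, d = −½ ln(1 − 2P − Q) − ¼ ln(1 − 2Q).
1 − 2P − Q = 0.569, giving −½ ln(0.569) = 0.281937.
1 − 2Q = 0.918, giving −¼ ln(0.918) = 0.021389.
d = 0.281937 + 0.021389 = 0.303326.

0.303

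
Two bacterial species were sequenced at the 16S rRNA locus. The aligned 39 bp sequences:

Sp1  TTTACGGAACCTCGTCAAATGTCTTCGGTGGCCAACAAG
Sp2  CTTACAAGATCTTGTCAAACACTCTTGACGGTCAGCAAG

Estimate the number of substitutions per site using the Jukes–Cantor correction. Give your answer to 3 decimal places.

The sequences differ at 16 of 39 sites, so p = 16/39 ≈ 0.410256.
d = −(3/4) ln(1 − 4p/3) = −0.75 ln(1 − 0.547008) = −0.75 ln(0.452992)
  = −0.75 × (-0.791881) = 0.593911 substitutions/site.

0.594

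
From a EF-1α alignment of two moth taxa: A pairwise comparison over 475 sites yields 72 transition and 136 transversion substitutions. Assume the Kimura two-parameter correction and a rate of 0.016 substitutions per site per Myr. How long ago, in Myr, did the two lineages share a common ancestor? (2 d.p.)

20.55

P = 72/475 ≈ 0.151579 and Q = 136/475 ≈ 0.286316.
Under the Kimura two-parameter model, d = −½ ln(1 − 2P − Q) − ¼ ln(1 − 2Q).
1 − 2P − Q = 0.410526, giving −½ ln(0.410526) = 0.445158.
1 − 2Q = 0.427368, giving −¼ ln(0.427368) = 0.212527.
d = 0.445158 + 0.212527 = 0.657685.
Under a molecular clock d = 2μt, so t = d/(2μ) = 0.657685 / (2 × 0.016) = 20.55 Myr.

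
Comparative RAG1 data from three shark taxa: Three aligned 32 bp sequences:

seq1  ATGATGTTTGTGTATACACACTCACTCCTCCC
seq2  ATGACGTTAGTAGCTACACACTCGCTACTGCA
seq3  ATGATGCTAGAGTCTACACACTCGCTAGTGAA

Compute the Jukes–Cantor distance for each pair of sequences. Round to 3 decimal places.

d(seq1,seq2) = 0.353, d(seq1,seq3) = 0.404, d(seq2,seq3) = 0.259

seq1–seq2: 9/32 sites differ → p = 0.28125, d = −0.75 ln(1 − 0.375) = 0.352503 ≈ 0.353.
seq1–seq3: 10/32 sites differ → p = 0.3125, d = −0.75 ln(1 − 0.416667) = 0.404248 ≈ 0.404.
seq2–seq3: 7/32 sites differ → p = 0.21875, d = −0.75 ln(1 − 0.291667) = 0.258631 ≈ 0.259.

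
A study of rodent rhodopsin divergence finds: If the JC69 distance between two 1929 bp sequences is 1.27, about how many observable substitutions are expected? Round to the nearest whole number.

Invert JC69: p = (3/4)(1 − e^(−4d/3)) = 0.75 × (1 − e^(-1.693333)) = 0.75 × (1 − 0.183906) = 0.612071.
Expected differing sites = pL ≈ 0.612071 × 1929 = 1180.684959 ≈ 1181.

1181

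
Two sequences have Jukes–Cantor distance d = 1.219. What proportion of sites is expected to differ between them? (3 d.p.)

0.602

p = (3/4)(1 − e^(−4d/3)) = 0.75 × (1 − e^(-1.625333)) = 0.75 × (1 − 0.196846) = 0.602366.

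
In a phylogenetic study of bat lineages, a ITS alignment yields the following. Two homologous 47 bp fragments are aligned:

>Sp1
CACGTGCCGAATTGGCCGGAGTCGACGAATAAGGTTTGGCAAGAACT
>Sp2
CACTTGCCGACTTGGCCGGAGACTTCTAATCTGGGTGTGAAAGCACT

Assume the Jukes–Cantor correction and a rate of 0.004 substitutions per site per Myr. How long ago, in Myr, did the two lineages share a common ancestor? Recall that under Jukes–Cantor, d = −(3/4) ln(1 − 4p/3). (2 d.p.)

43.14

The sequences differ at 13 of 47 sites, so p = 13/47 ≈ 0.276596.
d = −(3/4) ln(1 − 4p/3) = −0.75 ln(1 − 0.368795) = −0.75 ln(0.631205)
  = −0.75 × (-0.460125) = 0.345094 substitutions/site.
Under a molecular clock d = 2μt, so t = d/(2μ) = 0.345094 / (2 × 0.004) = 43.14 Myr.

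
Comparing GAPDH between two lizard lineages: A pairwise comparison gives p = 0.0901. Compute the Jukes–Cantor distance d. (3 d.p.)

0.096

d = −(3/4) ln(1 − 4p/3) = −0.75 ln(1 − 0.120133) = −0.75 ln(0.879867)
  = −0.75 × (-0.127985) = 0.095989 substitutions/site.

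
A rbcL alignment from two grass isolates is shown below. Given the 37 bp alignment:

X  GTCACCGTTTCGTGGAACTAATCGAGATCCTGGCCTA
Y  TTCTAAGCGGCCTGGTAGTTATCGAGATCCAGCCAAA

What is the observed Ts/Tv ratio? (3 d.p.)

Transitions are A↔G and C↔T; transversions are all other mismatches.
Transitions: 1. Transversions: 14.
R = 1/14 = 0.071428… ≈ 0.071 (to 3 d.p.).

0.071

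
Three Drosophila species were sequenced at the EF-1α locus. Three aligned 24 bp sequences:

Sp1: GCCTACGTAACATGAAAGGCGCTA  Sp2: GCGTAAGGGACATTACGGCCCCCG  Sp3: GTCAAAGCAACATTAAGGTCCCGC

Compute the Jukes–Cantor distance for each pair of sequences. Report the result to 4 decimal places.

d(Sp1,Sp2) = 0.7083, d(Sp1,Sp3) = 0.6082, d(Sp2,Sp3) = 0.5199

Sp1–Sp2: 11/24 sites differ → p ≈ 0.458333, d = −0.75 ln(1 − 0.611111) = 0.708346 ≈ 0.7083.
Sp1–Sp3: 10/24 sites differ → p ≈ 0.416667, d = −0.75 ln(1 − 0.555556) = 0.608198 ≈ 0.6082.
Sp2–Sp3: 9/24 sites differ → p = 0.375, d = −0.75 ln(1 − 0.5) = 0.519860 ≈ 0.5199.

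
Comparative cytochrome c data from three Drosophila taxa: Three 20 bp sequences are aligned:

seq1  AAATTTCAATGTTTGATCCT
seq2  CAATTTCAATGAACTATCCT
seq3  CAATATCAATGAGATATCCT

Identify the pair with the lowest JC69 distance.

seq2 and seq3

seq1–seq2: 5/20 differ, p = 0.250, d = 0.304.
seq1–seq3: 6/20 differ, p = 0.300, d = 0.383.
seq2–seq3: 3/20 differ, p = 0.150, d = 0.167.
The smallest distance is between seq2 and seq3.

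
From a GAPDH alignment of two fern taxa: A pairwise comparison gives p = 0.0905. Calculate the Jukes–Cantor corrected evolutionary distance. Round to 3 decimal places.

d = −(3/4) ln(1 − 4p/3) = −0.75 ln(1 − 0.120667) = −0.75 ln(0.879333)
  = −0.75 × (-0.128592) = 0.096444 substitutions/site.

0.096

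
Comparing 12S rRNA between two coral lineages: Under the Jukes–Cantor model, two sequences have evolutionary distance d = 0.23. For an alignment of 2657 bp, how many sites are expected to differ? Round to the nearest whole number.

Invert JC69: p = (3/4)(1 − e^(−4d/3)) = 0.75 × (1 − e^(-0.306667)) = 0.75 × (1 − 0.735896) = 0.198078.
Expected differing sites = pL ≈ 0.198078 × 2657 = 526.293246 ≈ 526.

526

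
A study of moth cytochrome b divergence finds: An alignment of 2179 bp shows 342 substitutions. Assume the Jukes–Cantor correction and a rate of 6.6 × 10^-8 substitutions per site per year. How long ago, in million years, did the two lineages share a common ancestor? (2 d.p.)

p = 342/2179 ≈ 0.156953.
d = −(3/4) ln(1 − 4p/3) = −0.75 ln(1 − 0.209271) = −0.75 ln(0.790729)
  = −0.75 × (-0.234800) = 0.176100 substitutions/site.
Under a molecular clock d = 2μt, so t = d/(2μ) = 0.176100 / (2 × 6.6 × 10^-8) = 1.33 million years.

1.33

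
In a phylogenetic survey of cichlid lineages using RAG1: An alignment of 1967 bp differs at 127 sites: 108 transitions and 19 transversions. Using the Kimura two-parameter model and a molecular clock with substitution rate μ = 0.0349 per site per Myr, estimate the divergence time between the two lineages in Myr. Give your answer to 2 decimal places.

P = 108/1967 ≈ 0.054906 and Q = 19/1967 ≈ 0.009659.
Under the Kimura two-parameter model, d = −½ ln(1 − 2P − Q) − ¼ ln(1 − 2Q).
1 − 2P − Q = 0.880529, giving −½ ln(0.880529) = 0.063616.
1 − 2Q = 0.980682, giving −¼ ln(0.980682) = 0.004877.
d = 0.063616 + 0.004877 = 0.068493.
Under a molecular clock d = 2μt, so t = d/(2μ) = 0.068493 / (2 × 0.0349) = 0.98 Myr.

0.98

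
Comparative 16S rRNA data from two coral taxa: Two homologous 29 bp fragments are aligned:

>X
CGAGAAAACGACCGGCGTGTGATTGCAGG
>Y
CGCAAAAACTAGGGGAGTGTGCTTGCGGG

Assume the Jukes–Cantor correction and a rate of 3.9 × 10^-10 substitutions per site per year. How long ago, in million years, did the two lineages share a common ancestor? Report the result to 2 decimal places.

The sequences differ at 8 of 29 sites (3, 4, 10, 12, 13, 16, 22, 27), so p = 8/29 ≈ 0.275862.
d = −(3/4) ln(1 − 4p/3) = −0.75 ln(1 − 0.367816) = −0.75 ln(0.632184)
  = −0.75 × (-0.458575) = 0.343931 substitutions/site.
Under a molecular clock d = 2μt, so t = d/(2μ) = 0.343931 / (2 × 3.9 × 10^-10) = 440.94 million years.

440.94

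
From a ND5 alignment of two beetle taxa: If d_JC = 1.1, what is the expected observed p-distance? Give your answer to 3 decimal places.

p = (3/4)(1 − e^(−4d/3)) = 0.75 × (1 − e^(-1.466667)) = 0.75 × (1 − 0.230693) = 0.576980.

0.577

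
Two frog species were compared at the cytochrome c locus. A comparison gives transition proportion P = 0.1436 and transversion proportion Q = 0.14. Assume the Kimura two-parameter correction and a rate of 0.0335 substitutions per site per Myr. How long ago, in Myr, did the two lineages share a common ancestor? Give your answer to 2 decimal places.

Under the Kimura two-parameter model, d = −½ ln(1 − 2P − Q) − ¼ ln(1 − 2Q).
1 − 2P − Q = 0.5728, giving −½ ln(0.5728) = 0.278609.
1 − 2Q = 0.72, giving −¼ ln(0.72) = 0.082126.
d = 0.278609 + 0.082126 = 0.360735.
Under a molecular clock d = 2μt, so t = d/(2μ) = 0.360735 / (2 × 0.0335) = 5.38 Myr.

5.38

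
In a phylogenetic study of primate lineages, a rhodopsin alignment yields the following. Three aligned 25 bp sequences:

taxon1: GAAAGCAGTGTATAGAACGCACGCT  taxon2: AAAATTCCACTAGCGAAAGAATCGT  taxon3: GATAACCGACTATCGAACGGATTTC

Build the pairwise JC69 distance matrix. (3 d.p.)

taxon1–taxon2: 14/25 sites differ → p = 0.56, d = −0.75 ln(1 − 0.746667) = 1.029788 ≈ 1.030.
taxon1–taxon3: 11/25 sites differ → p = 0.44, d = −0.75 ln(1 − 0.586667) = 0.662626 ≈ 0.663.
taxon2–taxon3: 11/25 sites differ → p = 0.44, d = −0.75 ln(1 − 0.586667) = 0.662626 ≈ 0.663.

d(taxon1,taxon2) = 1.030, d(taxon1,taxon3) = 0.663, d(taxon2,taxon3) = 0.663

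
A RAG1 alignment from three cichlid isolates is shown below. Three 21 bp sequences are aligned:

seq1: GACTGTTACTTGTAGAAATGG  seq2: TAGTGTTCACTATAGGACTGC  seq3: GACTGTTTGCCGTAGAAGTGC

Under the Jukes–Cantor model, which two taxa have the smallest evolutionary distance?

seq1–seq2: 9/21 differ, p = 0.429, d = 0.635.
seq1–seq3: 6/21 differ, p = 0.286, d = 0.360.
seq2–seq3: 8/21 differ, p = 0.381, d = 0.532.
The smallest distance is between seq1 and seq3.

seq1 and seq3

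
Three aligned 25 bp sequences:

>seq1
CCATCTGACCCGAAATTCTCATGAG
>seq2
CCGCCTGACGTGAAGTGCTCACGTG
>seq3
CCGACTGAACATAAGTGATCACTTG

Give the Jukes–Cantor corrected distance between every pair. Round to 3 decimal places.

d(seq1,seq2) = 0.417, d(seq1,seq3) = 0.663, d(seq2,seq3) = 0.351

seq1–seq2: 8/25 sites differ → p = 0.32, d = −0.75 ln(1 − 0.426667) = 0.417216 ≈ 0.417.
seq1–seq3: 11/25 sites differ → p = 0.44, d = −0.75 ln(1 − 0.586667) = 0.662626 ≈ 0.663.
seq2–seq3: 7/25 sites differ → p = 0.28, d = −0.75 ln(1 − 0.373333) = 0.350505 ≈ 0.351.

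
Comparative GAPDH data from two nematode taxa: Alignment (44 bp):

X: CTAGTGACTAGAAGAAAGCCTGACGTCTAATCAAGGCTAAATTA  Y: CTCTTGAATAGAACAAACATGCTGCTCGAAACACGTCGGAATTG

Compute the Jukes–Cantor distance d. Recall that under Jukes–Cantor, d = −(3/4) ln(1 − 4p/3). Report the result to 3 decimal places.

0.643

The sequences differ at 19 of 44 sites, so p = 19/44 ≈ 0.431818.
d = −(3/4) ln(1 − 4p/3) = −0.75 ln(1 − 0.575757) = −0.75 ln(0.424243)
  = −0.75 × (-0.857449) = 0.643087 substitutions/site.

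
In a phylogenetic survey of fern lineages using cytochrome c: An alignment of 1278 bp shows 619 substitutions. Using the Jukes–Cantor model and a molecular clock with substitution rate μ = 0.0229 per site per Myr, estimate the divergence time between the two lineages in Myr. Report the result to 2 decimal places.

17.00

p = 619/1278 ≈ 0.484351.
d = −(3/4) ln(1 − 4p/3) = −0.75 ln(1 − 0.645801) = −0.75 ln(0.354199)
  = −0.75 × (-1.037896) = 0.778422 substitutions/site.
Under a molecular clock d = 2μt, so t = d/(2μ) = 0.778422 / (2 × 0.0229) = 17.00 Myr.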